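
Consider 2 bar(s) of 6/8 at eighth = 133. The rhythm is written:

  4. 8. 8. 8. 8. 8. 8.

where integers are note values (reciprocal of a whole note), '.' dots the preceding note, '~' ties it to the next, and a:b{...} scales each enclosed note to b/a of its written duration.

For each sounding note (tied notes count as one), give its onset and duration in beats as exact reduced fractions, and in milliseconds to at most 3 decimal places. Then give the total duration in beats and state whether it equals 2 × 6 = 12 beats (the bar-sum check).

1) 0.0ms=0b +1353.383ms=3b
2) 1353.383ms=3b +676.692ms=3/2b
3) 2030.075ms=9/2b +676.692ms=3/2b
4) 2706.767ms=6b +676.692ms=3/2b
5) 3383.459ms=15/2b +676.692ms=3/2b
6) 4060.15ms=9b +676.692ms=3/2b
7) 4736.842ms=21/2b +676.692ms=3/2b
Σ=12b of 12 (133bpm 6/8) — PASS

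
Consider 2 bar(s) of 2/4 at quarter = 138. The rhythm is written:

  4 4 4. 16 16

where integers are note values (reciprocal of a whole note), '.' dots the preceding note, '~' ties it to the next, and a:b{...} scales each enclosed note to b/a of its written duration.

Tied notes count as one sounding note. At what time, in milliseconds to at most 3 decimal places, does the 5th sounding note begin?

1. 0.0ms @ 0 + 434.783ms (1)
2. 434.783ms @ 1 + 434.783ms (1)
3. 869.565ms @ 2 + 652.174ms (3/2)
4. 1521.739ms @ 7/2 + 108.696ms (1/4)
5. 1630.435ms @ 15/4 + 108.696ms (1/4)

note 5 onset = 15/4b = 1630.435ms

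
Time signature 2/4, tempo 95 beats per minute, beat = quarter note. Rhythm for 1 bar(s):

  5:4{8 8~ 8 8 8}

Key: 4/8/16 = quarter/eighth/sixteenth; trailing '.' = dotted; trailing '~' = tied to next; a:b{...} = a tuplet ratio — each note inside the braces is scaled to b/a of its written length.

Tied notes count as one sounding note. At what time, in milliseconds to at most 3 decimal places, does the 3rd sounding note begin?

1. 0.0ms @ 0 + 252.632ms (2/5)
2. 252.632ms @ 2/5 + 505.263ms (4/5)
3. 757.895ms @ 6/5 + 252.632ms (2/5)
4. 1010.526ms @ 8/5 + 252.632ms (2/5)

note 3 onset = 6/5b = 757.895ms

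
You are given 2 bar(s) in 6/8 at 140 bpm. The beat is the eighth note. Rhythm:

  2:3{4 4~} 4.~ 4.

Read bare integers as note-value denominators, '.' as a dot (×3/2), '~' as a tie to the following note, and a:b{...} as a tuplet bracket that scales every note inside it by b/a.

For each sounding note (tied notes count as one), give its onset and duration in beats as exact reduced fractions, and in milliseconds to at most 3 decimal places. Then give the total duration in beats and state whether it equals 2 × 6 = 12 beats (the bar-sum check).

1) 0.0ms=0b +1285.714ms=3b
2) 1285.714ms=3b +3857.143ms=9b
Σ=12b of 12 (140bpm 6/8) — PASS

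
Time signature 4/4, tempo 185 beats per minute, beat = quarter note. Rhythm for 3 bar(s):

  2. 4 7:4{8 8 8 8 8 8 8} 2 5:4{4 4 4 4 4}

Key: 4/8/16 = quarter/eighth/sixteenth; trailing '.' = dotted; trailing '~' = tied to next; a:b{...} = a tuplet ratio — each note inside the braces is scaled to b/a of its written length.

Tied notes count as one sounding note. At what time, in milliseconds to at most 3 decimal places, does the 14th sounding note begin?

note 14 onset = 52/5b = 3372.973ms

1. 0.0ms @ 0 + 972.973ms (3)
2. 972.973ms @ 3 + 324.324ms (1)
3. 1297.297ms @ 4 + 92.664ms (2/7)
4. 1389.961ms @ 30/7 + 92.664ms (2/7)
5. 1482.625ms @ 32/7 + 92.664ms (2/7)
6. 1575.29ms @ 34/7 + 92.664ms (2/7)
7. 1667.954ms @ 36/7 + 92.664ms (2/7)
8. 1760.618ms @ 38/7 + 92.664ms (2/7)
9. 1853.282ms @ 40/7 + 92.664ms (2/7)
10. 1945.946ms @ 6 + 648.649ms (2)
11. 2594.595ms @ 8 + 259.459ms (4/5)
12. 2854.054ms @ 44/5 + 259.459ms (4/5)
13. 3113.514ms @ 48/5 + 259.459ms (4/5)
14. 3372.973ms @ 52/5 + 259.459ms (4/5)
15. 3632.432ms @ 56/5 + 259.459ms (4/5)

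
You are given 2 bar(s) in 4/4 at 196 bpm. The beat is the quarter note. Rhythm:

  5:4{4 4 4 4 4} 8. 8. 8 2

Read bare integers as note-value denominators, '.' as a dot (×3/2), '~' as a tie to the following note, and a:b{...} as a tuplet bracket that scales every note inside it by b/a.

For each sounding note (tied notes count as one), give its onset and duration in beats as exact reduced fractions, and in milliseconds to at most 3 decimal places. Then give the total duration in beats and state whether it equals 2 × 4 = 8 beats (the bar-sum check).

1) 0.0ms=0b +244.898ms=4/5b
2) 244.898ms=4/5b +244.898ms=4/5b
3) 489.796ms=8/5b +244.898ms=4/5b
4) 734.694ms=12/5b +244.898ms=4/5b
5) 979.592ms=16/5b +244.898ms=4/5b
6) 1224.49ms=4b +229.592ms=3/4b
7) 1454.082ms=19/4b +229.592ms=3/4b
8) 1683.673ms=11/2b +153.061ms=1/2b
9) 1836.735ms=6b +612.245ms=2b
Σ=8b of 8 (196bpm 4/4) — PASS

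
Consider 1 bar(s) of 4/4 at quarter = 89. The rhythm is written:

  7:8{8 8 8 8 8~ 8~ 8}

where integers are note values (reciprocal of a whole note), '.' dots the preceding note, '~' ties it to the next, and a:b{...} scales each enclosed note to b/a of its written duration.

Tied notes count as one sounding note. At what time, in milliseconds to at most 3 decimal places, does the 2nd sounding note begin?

note 2 onset = 4/7b = 385.233ms

1. 0.0ms @ 0 + 385.233ms (4/7)
2. 385.233ms @ 4/7 + 385.233ms (4/7)
3. 770.465ms @ 8/7 + 385.233ms (4/7)
4. 1155.698ms @ 12/7 + 385.233ms (4/7)
5. 1540.931ms @ 16/7 + 1155.698ms (12/7)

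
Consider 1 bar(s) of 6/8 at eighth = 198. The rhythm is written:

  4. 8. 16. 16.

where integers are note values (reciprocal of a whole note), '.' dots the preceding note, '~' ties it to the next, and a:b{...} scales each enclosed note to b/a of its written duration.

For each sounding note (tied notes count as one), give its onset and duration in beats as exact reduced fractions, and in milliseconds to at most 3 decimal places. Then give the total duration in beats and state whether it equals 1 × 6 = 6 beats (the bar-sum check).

1) 0.0ms=0b +909.091ms=3b
2) 909.091ms=3b +454.545ms=3/2b
3) 1363.636ms=9/2b +227.273ms=3/4b
4) 1590.909ms=21/4b +227.273ms=3/4b
Σ=6b of 6 (198bpm 6/8) — PASS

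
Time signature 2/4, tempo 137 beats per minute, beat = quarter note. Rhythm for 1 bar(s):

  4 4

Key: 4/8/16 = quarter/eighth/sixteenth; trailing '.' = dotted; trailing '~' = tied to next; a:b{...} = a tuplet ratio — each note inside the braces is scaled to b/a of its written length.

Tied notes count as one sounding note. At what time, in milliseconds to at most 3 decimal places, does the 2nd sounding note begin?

1. 0.0ms @ 0 + 437.956ms (1)
2. 437.956ms @ 1 + 437.956ms (1)

note 2 onset = 1b = 437.956ms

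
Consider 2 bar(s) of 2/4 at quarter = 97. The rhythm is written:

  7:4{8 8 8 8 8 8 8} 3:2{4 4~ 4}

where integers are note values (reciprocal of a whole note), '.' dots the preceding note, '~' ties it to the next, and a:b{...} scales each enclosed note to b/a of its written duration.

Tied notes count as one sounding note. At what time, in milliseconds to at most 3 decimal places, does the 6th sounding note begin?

note 6 onset = 10/7b = 883.652ms

1. 0.0ms @ 0 + 176.73ms (2/7)
2. 176.73ms @ 2/7 + 176.73ms (2/7)
3. 353.461ms @ 4/7 + 176.73ms (2/7)
4. 530.191ms @ 6/7 + 176.73ms (2/7)
5. 706.922ms @ 8/7 + 176.73ms (2/7)
6. 883.652ms @ 10/7 + 176.73ms (2/7)
7. 1060.383ms @ 12/7 + 176.73ms (2/7)
8. 1237.113ms @ 2 + 412.371ms (2/3)
9. 1649.485ms @ 8/3 + 824.742ms (4/3)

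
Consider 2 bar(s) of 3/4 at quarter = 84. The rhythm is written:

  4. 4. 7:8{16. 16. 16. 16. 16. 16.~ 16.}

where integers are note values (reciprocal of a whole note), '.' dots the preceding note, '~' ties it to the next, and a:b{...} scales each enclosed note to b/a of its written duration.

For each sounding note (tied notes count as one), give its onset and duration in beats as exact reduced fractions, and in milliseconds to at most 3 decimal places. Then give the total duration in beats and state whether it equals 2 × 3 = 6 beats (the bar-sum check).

1) 0.0ms=0b +1071.429ms=3/2b
2) 1071.429ms=3/2b +1071.429ms=3/2b
3) 2142.857ms=3b +306.122ms=3/7b
4) 2448.98ms=24/7b +306.122ms=3/7b
5) 2755.102ms=27/7b +306.122ms=3/7b
6) 3061.224ms=30/7b +306.122ms=3/7b
7) 3367.347ms=33/7b +306.122ms=3/7b
8) 3673.469ms=36/7b +612.245ms=6/7b
Σ=6b of 6 (84bpm 3/4) — PASS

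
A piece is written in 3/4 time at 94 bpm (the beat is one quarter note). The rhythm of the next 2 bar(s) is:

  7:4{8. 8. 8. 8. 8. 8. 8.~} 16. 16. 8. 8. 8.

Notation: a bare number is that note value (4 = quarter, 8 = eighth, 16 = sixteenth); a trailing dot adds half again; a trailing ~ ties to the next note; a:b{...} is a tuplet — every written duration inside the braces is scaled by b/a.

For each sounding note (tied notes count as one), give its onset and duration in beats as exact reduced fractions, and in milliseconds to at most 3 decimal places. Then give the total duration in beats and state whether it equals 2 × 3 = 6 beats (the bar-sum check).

1) 0.0ms=0b +273.556ms=3/7b
2) 273.556ms=3/7b +273.556ms=3/7b
3) 547.112ms=6/7b +273.556ms=3/7b
4) 820.669ms=9/7b +273.556ms=3/7b
5) 1094.225ms=12/7b +273.556ms=3/7b
6) 1367.781ms=15/7b +273.556ms=3/7b
7) 1641.337ms=18/7b +512.918ms=45/56b
8) 2154.255ms=27/8b +239.362ms=3/8b
9) 2393.617ms=15/4b +478.723ms=3/4b
10) 2872.34ms=9/2b +478.723ms=3/4b
11) 3351.064ms=21/4b +478.723ms=3/4b
Σ=6b of 6 (94bpm 3/4) — PASS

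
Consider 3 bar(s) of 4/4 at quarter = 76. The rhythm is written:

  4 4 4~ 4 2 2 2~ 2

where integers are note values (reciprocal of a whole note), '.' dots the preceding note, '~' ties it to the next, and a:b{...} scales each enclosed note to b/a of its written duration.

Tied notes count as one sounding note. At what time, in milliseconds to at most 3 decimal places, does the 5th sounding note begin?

note 5 onset = 6b = 4736.842ms

1. 0.0ms @ 0 + 789.474ms (1)
2. 789.474ms @ 1 + 789.474ms (1)
3. 1578.947ms @ 2 + 1578.947ms (2)
4. 3157.895ms @ 4 + 1578.947ms (2)
5. 4736.842ms @ 6 + 1578.947ms (2)
6. 6315.789ms @ 8 + 3157.895ms (4)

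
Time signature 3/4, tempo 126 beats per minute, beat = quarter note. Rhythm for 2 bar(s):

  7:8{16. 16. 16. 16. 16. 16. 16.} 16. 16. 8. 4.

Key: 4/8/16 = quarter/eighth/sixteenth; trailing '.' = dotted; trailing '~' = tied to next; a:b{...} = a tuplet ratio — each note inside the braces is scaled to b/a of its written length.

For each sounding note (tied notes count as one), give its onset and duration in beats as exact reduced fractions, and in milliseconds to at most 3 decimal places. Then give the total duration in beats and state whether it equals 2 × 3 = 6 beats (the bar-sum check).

1) 0.0ms=0b +204.082ms=3/7b
2) 204.082ms=3/7b +204.082ms=3/7b
3) 408.163ms=6/7b +204.082ms=3/7b
4) 612.245ms=9/7b +204.082ms=3/7b
5) 816.327ms=12/7b +204.082ms=3/7b
6) 1020.408ms=15/7b +204.082ms=3/7b
7) 1224.49ms=18/7b +204.082ms=3/7b
8) 1428.571ms=3b +178.571ms=3/8b
9) 1607.143ms=27/8b +178.571ms=3/8b
10) 1785.714ms=15/4b +357.143ms=3/4b
11) 2142.857ms=9/2b +714.286ms=3/2b
Σ=6b of 6 (126bpm 3/4) — PASS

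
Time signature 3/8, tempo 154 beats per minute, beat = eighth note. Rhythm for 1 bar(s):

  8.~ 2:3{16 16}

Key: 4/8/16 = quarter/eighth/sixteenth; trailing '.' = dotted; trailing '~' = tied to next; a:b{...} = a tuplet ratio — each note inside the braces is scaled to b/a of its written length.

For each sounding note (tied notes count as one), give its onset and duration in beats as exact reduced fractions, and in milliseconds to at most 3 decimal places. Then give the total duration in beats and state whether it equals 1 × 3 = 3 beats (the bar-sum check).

1) 0.0ms=0b +876.623ms=9/4b
2) 876.623ms=9/4b +292.208ms=3/4b
Σ=3b of 3 (154bpm 3/8) — PASS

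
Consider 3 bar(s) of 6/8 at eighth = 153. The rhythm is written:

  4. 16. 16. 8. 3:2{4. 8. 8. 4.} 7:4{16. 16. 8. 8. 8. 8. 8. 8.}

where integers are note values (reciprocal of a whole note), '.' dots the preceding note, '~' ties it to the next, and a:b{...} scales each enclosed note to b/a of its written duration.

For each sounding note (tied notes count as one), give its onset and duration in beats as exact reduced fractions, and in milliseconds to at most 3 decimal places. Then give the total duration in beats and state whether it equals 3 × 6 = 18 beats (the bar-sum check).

1) 0.0ms=0b +1176.471ms=3b
2) 1176.471ms=3b +294.118ms=3/4b
3) 1470.588ms=15/4b +294.118ms=3/4b
4) 1764.706ms=9/2b +588.235ms=3/2b
5) 2352.941ms=6b +784.314ms=2b
6) 3137.255ms=8b +392.157ms=1b
7) 3529.412ms=9b +392.157ms=1b
8) 3921.569ms=10b +784.314ms=2b
9) 4705.882ms=12b +168.067ms=3/7b
10) 4873.95ms=87/7b +168.067ms=3/7b
11) 5042.017ms=90/7b +336.134ms=6/7b
12) 5378.151ms=96/7b +336.134ms=6/7b
13) 5714.286ms=102/7b +336.134ms=6/7b
14) 6050.42ms=108/7b +336.134ms=6/7b
15) 6386.555ms=114/7b +336.134ms=6/7b
16) 6722.689ms=120/7b +336.134ms=6/7b
Σ=18b of 18 (153bpm 6/8) — PASS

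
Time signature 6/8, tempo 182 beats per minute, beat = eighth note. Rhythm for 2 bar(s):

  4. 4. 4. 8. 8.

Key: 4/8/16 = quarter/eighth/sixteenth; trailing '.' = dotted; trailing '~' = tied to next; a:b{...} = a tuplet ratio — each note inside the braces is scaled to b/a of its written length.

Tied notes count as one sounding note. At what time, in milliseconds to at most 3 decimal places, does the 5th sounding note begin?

note 5 onset = 21/2b = 3461.538ms

1. 0.0ms @ 0 + 989.011ms (3)
2. 989.011ms @ 3 + 989.011ms (3)
3. 1978.022ms @ 6 + 989.011ms (3)
4. 2967.033ms @ 9 + 494.505ms (3/2)
5. 3461.538ms @ 21/2 + 494.505ms (3/2)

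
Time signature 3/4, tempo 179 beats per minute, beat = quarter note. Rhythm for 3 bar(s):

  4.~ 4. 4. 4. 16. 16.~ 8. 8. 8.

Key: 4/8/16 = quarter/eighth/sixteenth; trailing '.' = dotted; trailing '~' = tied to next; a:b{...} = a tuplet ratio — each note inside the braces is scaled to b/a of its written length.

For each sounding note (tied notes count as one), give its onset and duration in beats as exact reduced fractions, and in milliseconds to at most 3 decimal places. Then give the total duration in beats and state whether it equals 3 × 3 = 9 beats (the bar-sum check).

1) 0.0ms=0b +1005.587ms=3b
2) 1005.587ms=3b +502.793ms=3/2b
3) 1508.38ms=9/2b +502.793ms=3/2b
4) 2011.173ms=6b +125.698ms=3/8b
5) 2136.872ms=51/8b +377.095ms=9/8b
6) 2513.966ms=15/2b +251.397ms=3/4b
7) 2765.363ms=33/4b +251.397ms=3/4b
Σ=9b of 9 (179bpm 3/4) — PASS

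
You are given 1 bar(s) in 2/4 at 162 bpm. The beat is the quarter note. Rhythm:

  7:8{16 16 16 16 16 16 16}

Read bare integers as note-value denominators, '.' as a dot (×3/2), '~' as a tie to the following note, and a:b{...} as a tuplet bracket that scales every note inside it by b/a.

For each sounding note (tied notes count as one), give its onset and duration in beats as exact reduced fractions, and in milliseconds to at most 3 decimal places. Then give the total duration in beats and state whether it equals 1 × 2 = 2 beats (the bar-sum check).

1) 0.0ms=0b +105.82ms=2/7b
2) 105.82ms=2/7b +105.82ms=2/7b
3) 211.64ms=4/7b +105.82ms=2/7b
4) 317.46ms=6/7b +105.82ms=2/7b
5) 423.28ms=8/7b +105.82ms=2/7b
6) 529.101ms=10/7b +105.82ms=2/7b
7) 634.921ms=12/7b +105.82ms=2/7b
Σ=2b of 2 (162bpm 2/4) — PASS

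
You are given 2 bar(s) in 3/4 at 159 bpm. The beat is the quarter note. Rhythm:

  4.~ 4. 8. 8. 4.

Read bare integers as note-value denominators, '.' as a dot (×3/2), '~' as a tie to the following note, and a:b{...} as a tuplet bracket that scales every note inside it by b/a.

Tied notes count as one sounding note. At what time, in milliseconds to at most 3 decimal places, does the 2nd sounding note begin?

1. 0.0ms @ 0 + 1132.075ms (3)
2. 1132.075ms @ 3 + 283.019ms (3/4)
3. 1415.094ms @ 15/4 + 283.019ms (3/4)
4. 1698.113ms @ 9/2 + 566.038ms (3/2)

note 2 onset = 3b = 1132.075ms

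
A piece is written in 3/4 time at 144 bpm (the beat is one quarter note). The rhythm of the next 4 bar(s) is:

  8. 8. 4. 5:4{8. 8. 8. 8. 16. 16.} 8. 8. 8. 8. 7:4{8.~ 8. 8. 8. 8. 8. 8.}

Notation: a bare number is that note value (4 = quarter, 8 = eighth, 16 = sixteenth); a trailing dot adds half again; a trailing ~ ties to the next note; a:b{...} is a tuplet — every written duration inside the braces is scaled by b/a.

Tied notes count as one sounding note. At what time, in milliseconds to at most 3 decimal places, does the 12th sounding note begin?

note 12 onset = 15/2b = 3125.0ms

1. 0.0ms @ 0 + 312.5ms (3/4)
2. 312.5ms @ 3/4 + 312.5ms (3/4)
3. 625.0ms @ 3/2 + 625.0ms (3/2)
4. 1250.0ms @ 3 + 250.0ms (3/5)
5. 1500.0ms @ 18/5 + 250.0ms (3/5)
6. 1750.0ms @ 21/5 + 250.0ms (3/5)
7. 2000.0ms @ 24/5 + 250.0ms (3/5)
8. 2250.0ms @ 27/5 + 125.0ms (3/10)
9. 2375.0ms @ 57/10 + 125.0ms (3/10)
10. 2500.0ms @ 6 + 312.5ms (3/4)
11. 2812.5ms @ 27/4 + 312.5ms (3/4)
12. 3125.0ms @ 15/2 + 312.5ms (3/4)
13. 3437.5ms @ 33/4 + 312.5ms (3/4)
14. 3750.0ms @ 9 + 357.143ms (6/7)
15. 4107.143ms @ 69/7 + 178.571ms (3/7)
16. 4285.714ms @ 72/7 + 178.571ms (3/7)
17. 4464.286ms @ 75/7 + 178.571ms (3/7)
18. 4642.857ms @ 78/7 + 178.571ms (3/7)
19. 4821.429ms @ 81/7 + 178.571ms (3/7)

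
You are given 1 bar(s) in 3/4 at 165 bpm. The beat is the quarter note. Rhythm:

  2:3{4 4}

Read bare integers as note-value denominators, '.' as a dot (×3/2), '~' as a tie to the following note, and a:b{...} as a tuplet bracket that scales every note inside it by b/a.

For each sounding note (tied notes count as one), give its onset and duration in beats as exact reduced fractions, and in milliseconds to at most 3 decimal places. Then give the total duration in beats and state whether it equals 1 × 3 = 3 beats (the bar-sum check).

1) 0.0ms=0b +545.455ms=3/2b
2) 545.455ms=3/2b +545.455ms=3/2b
Σ=3b of 3 (165bpm 3/4) — PASS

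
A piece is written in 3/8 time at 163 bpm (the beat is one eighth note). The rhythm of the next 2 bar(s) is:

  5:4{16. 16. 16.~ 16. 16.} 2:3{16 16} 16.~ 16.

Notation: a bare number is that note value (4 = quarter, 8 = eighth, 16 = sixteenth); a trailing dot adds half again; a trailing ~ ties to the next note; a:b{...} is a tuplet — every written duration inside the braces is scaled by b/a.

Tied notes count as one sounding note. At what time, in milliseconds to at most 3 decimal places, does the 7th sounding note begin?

note 7 onset = 9/2b = 1656.442ms

1. 0.0ms @ 0 + 220.859ms (3/5)
2. 220.859ms @ 3/5 + 220.859ms (3/5)
3. 441.718ms @ 6/5 + 441.718ms (6/5)
4. 883.436ms @ 12/5 + 220.859ms (3/5)
5. 1104.294ms @ 3 + 276.074ms (3/4)
6. 1380.368ms @ 15/4 + 276.074ms (3/4)
7. 1656.442ms @ 9/2 + 552.147ms (3/2)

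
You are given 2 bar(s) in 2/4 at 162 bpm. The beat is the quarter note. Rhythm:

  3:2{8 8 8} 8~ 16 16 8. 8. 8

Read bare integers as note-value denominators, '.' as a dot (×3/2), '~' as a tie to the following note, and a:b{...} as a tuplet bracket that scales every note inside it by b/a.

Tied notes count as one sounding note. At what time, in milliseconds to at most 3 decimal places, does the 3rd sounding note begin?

note 3 onset = 2/3b = 246.914ms

1. 0.0ms @ 0 + 123.457ms (1/3)
2. 123.457ms @ 1/3 + 123.457ms (1/3)
3. 246.914ms @ 2/3 + 123.457ms (1/3)
4. 370.37ms @ 1 + 277.778ms (3/4)
5. 648.148ms @ 7/4 + 92.593ms (1/4)
6. 740.741ms @ 2 + 277.778ms (3/4)
7. 1018.519ms @ 11/4 + 277.778ms (3/4)
8. 1296.296ms @ 7/2 + 185.185ms (1/2)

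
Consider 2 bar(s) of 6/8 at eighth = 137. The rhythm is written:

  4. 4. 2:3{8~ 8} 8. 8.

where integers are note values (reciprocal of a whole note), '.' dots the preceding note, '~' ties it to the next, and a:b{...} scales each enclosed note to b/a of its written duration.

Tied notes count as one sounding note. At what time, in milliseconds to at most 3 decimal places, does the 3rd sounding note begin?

note 3 onset = 6b = 2627.737ms

1. 0.0ms @ 0 + 1313.869ms (3)
2. 1313.869ms @ 3 + 1313.869ms (3)
3. 2627.737ms @ 6 + 1313.869ms (3)
4. 3941.606ms @ 9 + 656.934ms (3/2)
5. 4598.54ms @ 21/2 + 656.934ms (3/2)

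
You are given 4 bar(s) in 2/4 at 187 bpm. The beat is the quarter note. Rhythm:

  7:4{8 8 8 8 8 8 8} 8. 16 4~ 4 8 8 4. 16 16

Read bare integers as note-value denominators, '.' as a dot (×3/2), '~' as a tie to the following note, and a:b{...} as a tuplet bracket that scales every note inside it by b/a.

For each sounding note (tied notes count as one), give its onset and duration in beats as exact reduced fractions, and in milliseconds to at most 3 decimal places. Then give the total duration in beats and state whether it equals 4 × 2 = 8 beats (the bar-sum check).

1) 0.0ms=0b +91.673ms=2/7b
2) 91.673ms=2/7b +91.673ms=2/7b
3) 183.346ms=4/7b +91.673ms=2/7b
4) 275.019ms=6/7b +91.673ms=2/7b
5) 366.692ms=8/7b +91.673ms=2/7b
6) 458.365ms=10/7b +91.673ms=2/7b
7) 550.038ms=12/7b +91.673ms=2/7b
8) 641.711ms=2b +240.642ms=3/4b
9) 882.353ms=11/4b +80.214ms=1/4b
10) 962.567ms=3b +641.711ms=2b
11) 1604.278ms=5b +160.428ms=1/2b
12) 1764.706ms=11/2b +160.428ms=1/2b
13) 1925.134ms=6b +481.283ms=3/2b
14) 2406.417ms=15/2b +80.214ms=1/4b
15) 2486.631ms=31/4b +80.214ms=1/4b
Σ=8b of 8 (187bpm 2/4) — PASS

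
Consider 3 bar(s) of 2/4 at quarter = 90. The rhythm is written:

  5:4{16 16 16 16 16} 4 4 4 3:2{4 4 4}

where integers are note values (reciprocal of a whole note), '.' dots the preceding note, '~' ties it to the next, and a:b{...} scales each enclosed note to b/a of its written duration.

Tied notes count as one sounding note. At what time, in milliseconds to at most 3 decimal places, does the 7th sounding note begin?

1. 0.0ms @ 0 + 133.333ms (1/5)
2. 133.333ms @ 1/5 + 133.333ms (1/5)
3. 266.667ms @ 2/5 + 133.333ms (1/5)
4. 400.0ms @ 3/5 + 133.333ms (1/5)
5. 533.333ms @ 4/5 + 133.333ms (1/5)
6. 666.667ms @ 1 + 666.667ms (1)
7. 1333.333ms @ 2 + 666.667ms (1)
8. 2000.0ms @ 3 + 666.667ms (1)
9. 2666.667ms @ 4 + 444.444ms (2/3)
10. 3111.111ms @ 14/3 + 444.444ms (2/3)
11. 3555.556ms @ 16/3 + 444.444ms (2/3)

note 7 onset = 2b = 1333.333ms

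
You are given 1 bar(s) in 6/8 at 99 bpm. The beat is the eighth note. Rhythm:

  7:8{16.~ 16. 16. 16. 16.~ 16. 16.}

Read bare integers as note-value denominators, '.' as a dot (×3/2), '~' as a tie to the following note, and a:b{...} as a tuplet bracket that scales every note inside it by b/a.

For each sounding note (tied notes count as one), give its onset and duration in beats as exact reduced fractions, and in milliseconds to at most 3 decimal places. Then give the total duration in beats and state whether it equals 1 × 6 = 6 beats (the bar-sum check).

1) 0.0ms=0b +1038.961ms=12/7b
2) 1038.961ms=12/7b +519.481ms=6/7b
3) 1558.442ms=18/7b +519.481ms=6/7b
4) 2077.922ms=24/7b +1038.961ms=12/7b
5) 3116.883ms=36/7b +519.481ms=6/7b
Σ=6b of 6 (99bpm 6/8) — PASS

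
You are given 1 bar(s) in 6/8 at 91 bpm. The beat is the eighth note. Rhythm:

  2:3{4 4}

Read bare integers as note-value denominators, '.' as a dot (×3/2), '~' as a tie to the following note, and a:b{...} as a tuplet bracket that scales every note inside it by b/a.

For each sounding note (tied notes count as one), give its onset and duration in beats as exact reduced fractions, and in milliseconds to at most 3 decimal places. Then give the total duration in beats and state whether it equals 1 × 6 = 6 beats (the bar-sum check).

1) 0.0ms=0b +1978.022ms=3b
2) 1978.022ms=3b +1978.022ms=3b
Σ=6b of 6 (91bpm 6/8) — PASS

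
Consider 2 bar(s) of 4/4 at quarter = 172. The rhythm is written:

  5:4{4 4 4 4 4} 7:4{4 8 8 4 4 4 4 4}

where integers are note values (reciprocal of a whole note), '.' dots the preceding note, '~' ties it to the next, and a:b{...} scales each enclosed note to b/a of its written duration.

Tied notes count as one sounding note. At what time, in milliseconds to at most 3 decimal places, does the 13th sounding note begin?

note 13 onset = 52/7b = 2591.362ms

1. 0.0ms @ 0 + 279.07ms (4/5)
2. 279.07ms @ 4/5 + 279.07ms (4/5)
3. 558.14ms @ 8/5 + 279.07ms (4/5)
4. 837.209ms @ 12/5 + 279.07ms (4/5)
5. 1116.279ms @ 16/5 + 279.07ms (4/5)
6. 1395.349ms @ 4 + 199.336ms (4/7)
7. 1594.684ms @ 32/7 + 99.668ms (2/7)
8. 1694.352ms @ 34/7 + 99.668ms (2/7)
9. 1794.02ms @ 36/7 + 199.336ms (4/7)
10. 1993.355ms @ 40/7 + 199.336ms (4/7)
11. 2192.691ms @ 44/7 + 199.336ms (4/7)
12. 2392.027ms @ 48/7 + 199.336ms (4/7)
13. 2591.362ms @ 52/7 + 199.336ms (4/7)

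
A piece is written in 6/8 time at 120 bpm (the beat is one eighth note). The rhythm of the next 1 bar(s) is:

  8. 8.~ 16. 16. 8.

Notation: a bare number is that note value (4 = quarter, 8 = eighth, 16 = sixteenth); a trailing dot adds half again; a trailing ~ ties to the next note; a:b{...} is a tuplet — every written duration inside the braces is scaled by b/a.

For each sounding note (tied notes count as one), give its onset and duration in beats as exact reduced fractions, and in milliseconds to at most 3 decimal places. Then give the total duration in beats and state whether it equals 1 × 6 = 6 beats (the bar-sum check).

1) 0.0ms=0b +750.0ms=3/2b
2) 750.0ms=3/2b +1125.0ms=9/4b
3) 1875.0ms=15/4b +375.0ms=3/4b
4) 2250.0ms=9/2b +750.0ms=3/2b
Σ=6b of 6 (120bpm 6/8) — PASS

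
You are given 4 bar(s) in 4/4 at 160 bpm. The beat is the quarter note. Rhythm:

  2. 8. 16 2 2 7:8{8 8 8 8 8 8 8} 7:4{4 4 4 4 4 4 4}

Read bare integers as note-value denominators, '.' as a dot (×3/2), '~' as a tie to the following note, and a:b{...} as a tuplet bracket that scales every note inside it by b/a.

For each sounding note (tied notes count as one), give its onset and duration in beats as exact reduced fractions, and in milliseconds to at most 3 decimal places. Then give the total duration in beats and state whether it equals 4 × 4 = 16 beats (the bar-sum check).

1) 0.0ms=0b +1125.0ms=3b
2) 1125.0ms=3b +281.25ms=3/4b
3) 1406.25ms=15/4b +93.75ms=1/4b
4) 1500.0ms=4b +750.0ms=2b
5) 2250.0ms=6b +750.0ms=2b
6) 3000.0ms=8b +214.286ms=4/7b
7) 3214.286ms=60/7b +214.286ms=4/7b
8) 3428.571ms=64/7b +214.286ms=4/7b
9) 3642.857ms=68/7b +214.286ms=4/7b
10) 3857.143ms=72/7b +214.286ms=4/7b
11) 4071.429ms=76/7b +214.286ms=4/7b
12) 4285.714ms=80/7b +214.286ms=4/7b
13) 4500.0ms=12b +214.286ms=4/7b
14) 4714.286ms=88/7b +214.286ms=4/7b
15) 4928.571ms=92/7b +214.286ms=4/7b
16) 5142.857ms=96/7b +214.286ms=4/7b
17) 5357.143ms=100/7b +214.286ms=4/7b
18) 5571.429ms=104/7b +214.286ms=4/7b
19) 5785.714ms=108/7b +214.286ms=4/7b
Σ=16b of 16 (160bpm 4/4) — PASS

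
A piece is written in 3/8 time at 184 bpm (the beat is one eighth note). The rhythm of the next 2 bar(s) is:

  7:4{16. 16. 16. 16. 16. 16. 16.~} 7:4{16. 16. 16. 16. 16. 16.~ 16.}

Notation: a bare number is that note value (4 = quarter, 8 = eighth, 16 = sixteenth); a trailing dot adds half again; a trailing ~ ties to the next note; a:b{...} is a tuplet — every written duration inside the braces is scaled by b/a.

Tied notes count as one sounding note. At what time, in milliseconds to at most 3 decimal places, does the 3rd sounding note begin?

note 3 onset = 6/7b = 279.503ms

1. 0.0ms @ 0 + 139.752ms (3/7)
2. 139.752ms @ 3/7 + 139.752ms (3/7)
3. 279.503ms @ 6/7 + 139.752ms (3/7)
4. 419.255ms @ 9/7 + 139.752ms (3/7)
5. 559.006ms @ 12/7 + 139.752ms (3/7)
6. 698.758ms @ 15/7 + 139.752ms (3/7)
7. 838.509ms @ 18/7 + 279.503ms (6/7)
8. 1118.012ms @ 24/7 + 139.752ms (3/7)
9. 1257.764ms @ 27/7 + 139.752ms (3/7)
10. 1397.516ms @ 30/7 + 139.752ms (3/7)
11. 1537.267ms @ 33/7 + 139.752ms (3/7)
12. 1677.019ms @ 36/7 + 279.503ms (6/7)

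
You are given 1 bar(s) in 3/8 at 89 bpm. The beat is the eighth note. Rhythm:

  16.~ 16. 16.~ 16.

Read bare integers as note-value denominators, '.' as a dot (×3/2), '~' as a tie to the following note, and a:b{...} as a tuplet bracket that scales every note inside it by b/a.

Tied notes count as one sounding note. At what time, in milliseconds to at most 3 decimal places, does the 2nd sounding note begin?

1. 0.0ms @ 0 + 1011.236ms (3/2)
2. 1011.236ms @ 3/2 + 1011.236ms (3/2)

note 2 onset = 3/2b = 1011.236ms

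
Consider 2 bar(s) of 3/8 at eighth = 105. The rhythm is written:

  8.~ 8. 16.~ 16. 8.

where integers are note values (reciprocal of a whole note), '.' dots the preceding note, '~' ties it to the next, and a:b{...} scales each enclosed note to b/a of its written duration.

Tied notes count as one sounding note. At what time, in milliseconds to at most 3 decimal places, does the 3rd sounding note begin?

1. 0.0ms @ 0 + 1714.286ms (3)
2. 1714.286ms @ 3 + 857.143ms (3/2)
3. 2571.429ms @ 9/2 + 857.143ms (3/2)

note 3 onset = 9/2b = 2571.429ms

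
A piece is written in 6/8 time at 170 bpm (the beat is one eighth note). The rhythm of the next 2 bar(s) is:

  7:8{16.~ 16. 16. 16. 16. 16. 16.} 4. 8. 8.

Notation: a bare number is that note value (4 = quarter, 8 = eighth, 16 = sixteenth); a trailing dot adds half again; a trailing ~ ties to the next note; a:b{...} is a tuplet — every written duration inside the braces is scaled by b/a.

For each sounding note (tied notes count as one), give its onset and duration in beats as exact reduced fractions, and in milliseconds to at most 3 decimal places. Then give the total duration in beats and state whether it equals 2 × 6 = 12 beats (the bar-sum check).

1) 0.0ms=0b +605.042ms=12/7b
2) 605.042ms=12/7b +302.521ms=6/7b
3) 907.563ms=18/7b +302.521ms=6/7b
4) 1210.084ms=24/7b +302.521ms=6/7b
5) 1512.605ms=30/7b +302.521ms=6/7b
6) 1815.126ms=36/7b +302.521ms=6/7b
7) 2117.647ms=6b +1058.824ms=3b
8) 3176.471ms=9b +529.412ms=3/2b
9) 3705.882ms=21/2b +529.412ms=3/2b
Σ=12b of 12 (170bpm 6/8) — PASS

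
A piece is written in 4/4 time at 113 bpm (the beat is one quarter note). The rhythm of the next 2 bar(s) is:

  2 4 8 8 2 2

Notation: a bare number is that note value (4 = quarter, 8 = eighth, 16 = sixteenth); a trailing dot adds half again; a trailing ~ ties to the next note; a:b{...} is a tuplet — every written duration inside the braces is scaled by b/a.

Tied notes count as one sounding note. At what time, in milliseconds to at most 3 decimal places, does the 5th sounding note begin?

1. 0.0ms @ 0 + 1061.947ms (2)
2. 1061.947ms @ 2 + 530.973ms (1)
3. 1592.92ms @ 3 + 265.487ms (1/2)
4. 1858.407ms @ 7/2 + 265.487ms (1/2)
5. 2123.894ms @ 4 + 1061.947ms (2)
6. 3185.841ms @ 6 + 1061.947ms (2)

note 5 onset = 4b = 2123.894ms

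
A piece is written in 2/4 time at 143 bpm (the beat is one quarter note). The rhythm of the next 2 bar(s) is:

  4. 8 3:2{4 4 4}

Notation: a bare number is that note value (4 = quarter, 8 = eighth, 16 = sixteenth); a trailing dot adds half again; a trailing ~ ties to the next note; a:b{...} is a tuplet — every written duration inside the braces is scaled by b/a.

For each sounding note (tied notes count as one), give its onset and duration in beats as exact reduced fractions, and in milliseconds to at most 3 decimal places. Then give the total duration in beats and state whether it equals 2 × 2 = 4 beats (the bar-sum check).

1) 0.0ms=0b +629.371ms=3/2b
2) 629.371ms=3/2b +209.79ms=1/2b
3) 839.161ms=2b +279.72ms=2/3b
4) 1118.881ms=8/3b +279.72ms=2/3b
5) 1398.601ms=10/3b +279.72ms=2/3b
Σ=4b of 4 (143bpm 2/4) — PASS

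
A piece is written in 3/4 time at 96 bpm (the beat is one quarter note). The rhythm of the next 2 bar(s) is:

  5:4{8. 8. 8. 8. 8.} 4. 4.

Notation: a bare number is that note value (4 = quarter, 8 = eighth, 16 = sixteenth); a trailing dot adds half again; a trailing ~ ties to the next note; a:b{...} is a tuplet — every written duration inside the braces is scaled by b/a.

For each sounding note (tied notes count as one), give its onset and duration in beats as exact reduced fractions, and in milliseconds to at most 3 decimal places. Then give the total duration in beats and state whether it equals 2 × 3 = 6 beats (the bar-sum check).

1) 0.0ms=0b +375.0ms=3/5b
2) 375.0ms=3/5b +375.0ms=3/5b
3) 750.0ms=6/5b +375.0ms=3/5b
4) 1125.0ms=9/5b +375.0ms=3/5b
5) 1500.0ms=12/5b +375.0ms=3/5b
6) 1875.0ms=3b +937.5ms=3/2b
7) 2812.5ms=9/2b +937.5ms=3/2b
Σ=6b of 6 (96bpm 3/4) — PASS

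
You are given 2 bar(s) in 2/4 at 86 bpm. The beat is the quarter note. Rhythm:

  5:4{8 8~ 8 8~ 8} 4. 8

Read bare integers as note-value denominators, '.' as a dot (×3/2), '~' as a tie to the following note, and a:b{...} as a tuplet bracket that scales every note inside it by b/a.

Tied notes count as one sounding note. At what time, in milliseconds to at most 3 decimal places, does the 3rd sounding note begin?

note 3 onset = 6/5b = 837.209ms

1. 0.0ms @ 0 + 279.07ms (2/5)
2. 279.07ms @ 2/5 + 558.14ms (4/5)
3. 837.209ms @ 6/5 + 558.14ms (4/5)
4. 1395.349ms @ 2 + 1046.512ms (3/2)
5. 2441.86ms @ 7/2 + 348.837ms (1/2)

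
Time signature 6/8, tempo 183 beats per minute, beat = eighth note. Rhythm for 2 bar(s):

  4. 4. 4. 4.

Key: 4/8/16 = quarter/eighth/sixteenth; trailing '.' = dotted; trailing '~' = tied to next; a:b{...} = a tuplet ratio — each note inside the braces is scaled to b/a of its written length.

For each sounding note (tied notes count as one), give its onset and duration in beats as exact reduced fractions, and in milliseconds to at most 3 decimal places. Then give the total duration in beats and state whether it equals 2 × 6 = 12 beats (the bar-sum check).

1) 0.0ms=0b +983.607ms=3b
2) 983.607ms=3b +983.607ms=3b
3) 1967.213ms=6b +983.607ms=3b
4) 2950.82ms=9b +983.607ms=3b
Σ=12b of 12 (183bpm 6/8) — PASS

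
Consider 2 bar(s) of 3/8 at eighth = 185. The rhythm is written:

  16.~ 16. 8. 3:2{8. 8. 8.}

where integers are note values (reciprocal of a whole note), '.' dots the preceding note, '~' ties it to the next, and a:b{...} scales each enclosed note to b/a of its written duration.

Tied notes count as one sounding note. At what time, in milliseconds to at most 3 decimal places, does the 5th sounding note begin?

note 5 onset = 5b = 1621.622ms

1. 0.0ms @ 0 + 486.486ms (3/2)
2. 486.486ms @ 3/2 + 486.486ms (3/2)
3. 972.973ms @ 3 + 324.324ms (1)
4. 1297.297ms @ 4 + 324.324ms (1)
5. 1621.622ms @ 5 + 324.324ms (1)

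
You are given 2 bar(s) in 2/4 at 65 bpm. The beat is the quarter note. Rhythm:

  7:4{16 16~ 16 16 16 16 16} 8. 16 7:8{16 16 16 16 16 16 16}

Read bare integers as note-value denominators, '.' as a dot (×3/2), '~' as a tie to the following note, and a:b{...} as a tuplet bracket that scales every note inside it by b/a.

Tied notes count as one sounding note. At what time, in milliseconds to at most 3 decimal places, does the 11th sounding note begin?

note 11 onset = 18/7b = 2373.626ms

1. 0.0ms @ 0 + 131.868ms (1/7)
2. 131.868ms @ 1/7 + 263.736ms (2/7)
3. 395.604ms @ 3/7 + 131.868ms (1/7)
4. 527.473ms @ 4/7 + 131.868ms (1/7)
5. 659.341ms @ 5/7 + 131.868ms (1/7)
6. 791.209ms @ 6/7 + 131.868ms (1/7)
7. 923.077ms @ 1 + 692.308ms (3/4)
8. 1615.385ms @ 7/4 + 230.769ms (1/4)
9. 1846.154ms @ 2 + 263.736ms (2/7)
10. 2109.89ms @ 16/7 + 263.736ms (2/7)
11. 2373.626ms @ 18/7 + 263.736ms (2/7)
12. 2637.363ms @ 20/7 + 263.736ms (2/7)
13. 2901.099ms @ 22/7 + 263.736ms (2/7)
14. 3164.835ms @ 24/7 + 263.736ms (2/7)
15. 3428.571ms @ 26/7 + 263.736ms (2/7)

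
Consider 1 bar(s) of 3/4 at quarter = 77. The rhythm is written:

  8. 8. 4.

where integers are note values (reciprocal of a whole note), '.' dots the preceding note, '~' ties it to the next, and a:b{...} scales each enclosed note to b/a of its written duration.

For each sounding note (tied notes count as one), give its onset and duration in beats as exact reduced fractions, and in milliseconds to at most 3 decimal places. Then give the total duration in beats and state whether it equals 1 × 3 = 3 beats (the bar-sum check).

1) 0.0ms=0b +584.416ms=3/4b
2) 584.416ms=3/4b +584.416ms=3/4b
3) 1168.831ms=3/2b +1168.831ms=3/2b
Σ=3b of 3 (77bpm 3/4) — PASS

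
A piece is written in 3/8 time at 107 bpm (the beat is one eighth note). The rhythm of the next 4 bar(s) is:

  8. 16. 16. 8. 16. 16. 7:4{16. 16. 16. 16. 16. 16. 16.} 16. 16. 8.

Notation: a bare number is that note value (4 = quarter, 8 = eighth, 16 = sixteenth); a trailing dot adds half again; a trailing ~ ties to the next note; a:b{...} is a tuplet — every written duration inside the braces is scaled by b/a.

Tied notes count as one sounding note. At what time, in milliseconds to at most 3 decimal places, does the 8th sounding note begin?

1. 0.0ms @ 0 + 841.121ms (3/2)
2. 841.121ms @ 3/2 + 420.561ms (3/4)
3. 1261.682ms @ 9/4 + 420.561ms (3/4)
4. 1682.243ms @ 3 + 841.121ms (3/2)
5. 2523.364ms @ 9/2 + 420.561ms (3/4)
6. 2943.925ms @ 21/4 + 420.561ms (3/4)
7. 3364.486ms @ 6 + 240.32ms (3/7)
8. 3604.806ms @ 45/7 + 240.32ms (3/7)
9. 3845.127ms @ 48/7 + 240.32ms (3/7)
10. 4085.447ms @ 51/7 + 240.32ms (3/7)
11. 4325.768ms @ 54/7 + 240.32ms (3/7)
12. 4566.088ms @ 57/7 + 240.32ms (3/7)
13. 4806.409ms @ 60/7 + 240.32ms (3/7)
14. 5046.729ms @ 9 + 420.561ms (3/4)
15. 5467.29ms @ 39/4 + 420.561ms (3/4)
16. 5887.85ms @ 21/2 + 841.121ms (3/2)

note 8 onset = 45/7b = 3604.806ms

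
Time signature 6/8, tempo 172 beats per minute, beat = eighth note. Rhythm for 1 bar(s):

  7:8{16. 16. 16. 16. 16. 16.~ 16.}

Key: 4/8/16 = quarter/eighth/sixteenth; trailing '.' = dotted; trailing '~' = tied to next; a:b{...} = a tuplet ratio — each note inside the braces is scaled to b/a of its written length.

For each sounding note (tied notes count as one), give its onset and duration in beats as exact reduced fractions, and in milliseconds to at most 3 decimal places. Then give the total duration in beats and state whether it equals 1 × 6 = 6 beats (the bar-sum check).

1) 0.0ms=0b +299.003ms=6/7b
2) 299.003ms=6/7b +299.003ms=6/7b
3) 598.007ms=12/7b +299.003ms=6/7b
4) 897.01ms=18/7b +299.003ms=6/7b
5) 1196.013ms=24/7b +299.003ms=6/7b
6) 1495.017ms=30/7b +598.007ms=12/7b
Σ=6b of 6 (172bpm 6/8) — PASS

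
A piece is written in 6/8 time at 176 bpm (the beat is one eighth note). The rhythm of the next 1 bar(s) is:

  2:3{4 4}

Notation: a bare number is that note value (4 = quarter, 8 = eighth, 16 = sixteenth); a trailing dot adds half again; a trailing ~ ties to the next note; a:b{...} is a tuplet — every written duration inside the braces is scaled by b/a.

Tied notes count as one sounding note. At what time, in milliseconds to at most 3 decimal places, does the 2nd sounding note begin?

note 2 onset = 3b = 1022.727ms

1. 0.0ms @ 0 + 1022.727ms (3)
2. 1022.727ms @ 3 + 1022.727ms (3)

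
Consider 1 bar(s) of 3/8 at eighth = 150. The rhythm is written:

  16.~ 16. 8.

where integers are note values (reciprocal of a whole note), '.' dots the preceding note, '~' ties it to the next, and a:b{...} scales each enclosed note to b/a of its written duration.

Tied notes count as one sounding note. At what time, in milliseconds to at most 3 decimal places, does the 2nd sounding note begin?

note 2 onset = 3/2b = 600.0ms

1. 0.0ms @ 0 + 600.0ms (3/2)
2. 600.0ms @ 3/2 + 600.0ms (3/2)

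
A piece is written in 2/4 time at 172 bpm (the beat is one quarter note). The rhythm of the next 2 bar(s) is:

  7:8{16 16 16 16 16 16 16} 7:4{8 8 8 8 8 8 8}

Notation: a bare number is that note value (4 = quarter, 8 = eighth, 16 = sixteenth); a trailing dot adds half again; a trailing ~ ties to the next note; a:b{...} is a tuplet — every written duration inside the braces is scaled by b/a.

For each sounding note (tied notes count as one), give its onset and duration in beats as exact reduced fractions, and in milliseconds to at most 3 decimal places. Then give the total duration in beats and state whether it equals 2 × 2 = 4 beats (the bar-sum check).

1) 0.0ms=0b +99.668ms=2/7b
2) 99.668ms=2/7b +99.668ms=2/7b
3) 199.336ms=4/7b +99.668ms=2/7b
4) 299.003ms=6/7b +99.668ms=2/7b
5) 398.671ms=8/7b +99.668ms=2/7b
6) 498.339ms=10/7b +99.668ms=2/7b
7) 598.007ms=12/7b +99.668ms=2/7b
8) 697.674ms=2b +99.668ms=2/7b
9) 797.342ms=16/7b +99.668ms=2/7b
10) 897.01ms=18/7b +99.668ms=2/7b
11) 996.678ms=20/7b +99.668ms=2/7b
12) 1096.346ms=22/7b +99.668ms=2/7b
13) 1196.013ms=24/7b +99.668ms=2/7b
14) 1295.681ms=26/7b +99.668ms=2/7b
Σ=4b of 4 (172bpm 2/4) — PASS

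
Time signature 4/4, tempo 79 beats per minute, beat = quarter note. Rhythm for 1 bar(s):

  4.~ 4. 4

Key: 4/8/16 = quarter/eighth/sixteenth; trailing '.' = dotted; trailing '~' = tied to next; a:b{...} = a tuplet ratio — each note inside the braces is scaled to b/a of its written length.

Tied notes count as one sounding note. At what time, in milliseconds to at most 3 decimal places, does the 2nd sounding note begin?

note 2 onset = 3b = 2278.481ms

1. 0.0ms @ 0 + 2278.481ms (3)
2. 2278.481ms @ 3 + 759.494ms (1)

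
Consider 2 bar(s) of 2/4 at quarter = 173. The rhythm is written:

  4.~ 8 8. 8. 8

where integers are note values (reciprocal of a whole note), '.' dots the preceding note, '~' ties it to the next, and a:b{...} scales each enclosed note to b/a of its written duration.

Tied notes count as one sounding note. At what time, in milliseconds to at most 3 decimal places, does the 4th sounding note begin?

note 4 onset = 7/2b = 1213.873ms

1. 0.0ms @ 0 + 693.642ms (2)
2. 693.642ms @ 2 + 260.116ms (3/4)
3. 953.757ms @ 11/4 + 260.116ms (3/4)
4. 1213.873ms @ 7/2 + 173.41ms (1/2)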